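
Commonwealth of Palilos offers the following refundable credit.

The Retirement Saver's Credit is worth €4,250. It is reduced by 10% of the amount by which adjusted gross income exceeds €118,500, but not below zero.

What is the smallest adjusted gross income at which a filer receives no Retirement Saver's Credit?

The credit falls by 10% of each euro above €118,500, so it reaches zero when the excess is €4,250 / 10% = €42,500: income = €118,500 + €42,500 = €161,000.

€161,000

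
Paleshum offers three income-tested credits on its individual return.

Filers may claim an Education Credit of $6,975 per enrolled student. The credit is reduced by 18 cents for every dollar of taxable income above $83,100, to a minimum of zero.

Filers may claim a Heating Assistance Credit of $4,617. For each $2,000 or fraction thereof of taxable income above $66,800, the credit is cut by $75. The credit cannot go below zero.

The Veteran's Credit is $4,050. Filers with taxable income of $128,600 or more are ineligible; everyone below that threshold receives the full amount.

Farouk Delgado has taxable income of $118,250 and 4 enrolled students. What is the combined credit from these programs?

Education Credit: base = 4 × $6,975 = $27,900. 18% of the $35,150 excess over $83,100 is $6,327; credit = $27,900 − $6,327 = $21,573.
Heating Assistance Credit: income exceeds $66,800 by $51,450, which is 26 full-or-partial $2,000 increments; reduction = 26 × $75 = $1,950, leaving $2,667.
Veteran's Credit: $118,250 is below the $128,600 cutoff, so the full $4,050 applies.
Total: $21,573 + $2,667 + $4,050 = $28,290.

$28,290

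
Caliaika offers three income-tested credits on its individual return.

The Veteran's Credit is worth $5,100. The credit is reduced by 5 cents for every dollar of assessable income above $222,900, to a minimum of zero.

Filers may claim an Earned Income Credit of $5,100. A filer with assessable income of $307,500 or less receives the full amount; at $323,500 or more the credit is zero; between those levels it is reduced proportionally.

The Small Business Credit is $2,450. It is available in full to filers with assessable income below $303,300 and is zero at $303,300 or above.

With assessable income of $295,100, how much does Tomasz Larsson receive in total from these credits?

$9,040

Veteran's Credit: 5% of the $72,200 excess over $222,900 is $3,610; credit = $5,100 − $3,610 = $1,490.
Earned Income Credit: $295,100 is at or below the $307,500 threshold, so the full $5,100 applies.
Small Business Credit: $295,100 is below the $303,300 cutoff, so the full $2,450 applies.
Total: $1,490 + $5,100 + $2,450 = $9,040.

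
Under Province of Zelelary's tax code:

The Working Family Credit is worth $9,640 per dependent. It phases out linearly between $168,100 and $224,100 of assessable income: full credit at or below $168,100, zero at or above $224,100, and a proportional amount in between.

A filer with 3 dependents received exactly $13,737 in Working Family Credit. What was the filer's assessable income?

Full credit = 3 × $9,640 = $28,920.
$13,737 is 13,737/28,920 of the full $28,920, so 15,183/28,920 of the $56,000 range has been used: income = $168,100 + $56,000 × 15,183/28,920 = $197,500.

$197,500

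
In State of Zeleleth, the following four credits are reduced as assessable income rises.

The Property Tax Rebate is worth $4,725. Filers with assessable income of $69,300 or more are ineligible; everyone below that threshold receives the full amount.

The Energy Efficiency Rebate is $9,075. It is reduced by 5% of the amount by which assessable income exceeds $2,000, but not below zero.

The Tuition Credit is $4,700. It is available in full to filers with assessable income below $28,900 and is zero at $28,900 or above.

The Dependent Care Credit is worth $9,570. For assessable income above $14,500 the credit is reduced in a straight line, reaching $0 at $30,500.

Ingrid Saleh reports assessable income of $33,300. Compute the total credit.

$12,235

Property Tax Rebate: $33,300 is below the $69,300 cutoff, so the full $4,725 applies.
Energy Efficiency Rebate: 5% of the $31,300 excess over $2,000 is $1,565; credit = $9,075 − $1,565 = $7,510.
Tuition Credit: $33,300 meets or exceeds the $28,900 cutoff, so the credit is $0.
Dependent Care Credit: $33,300 is at or above $30,500, so the credit is $0.
Total: $4,725 + $7,510 + $0 + $0 = $12,235.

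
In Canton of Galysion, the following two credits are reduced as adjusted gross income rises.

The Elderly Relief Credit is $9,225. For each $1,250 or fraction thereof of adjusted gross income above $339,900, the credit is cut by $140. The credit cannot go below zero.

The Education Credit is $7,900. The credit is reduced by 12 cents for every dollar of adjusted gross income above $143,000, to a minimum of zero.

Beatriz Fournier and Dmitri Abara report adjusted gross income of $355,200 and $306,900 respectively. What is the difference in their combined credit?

$1,820

Beatriz ($355,200): Elderly Relief Credit: income exceeds $339,900 by $15,300, which is 13 full-or-partial $1,250 increments; reduction = 13 × $140 = $1,820, leaving $7,405. Education Credit: 12% of the $212,200 excess over $143,000 is $25,464 ≥ base, so the credit is $0. total $7,405 + $0 = $7,405
Dmitri ($306,900): Elderly Relief Credit: $306,900 is at or below the $339,900 threshold, so the full $9,225 applies. Education Credit: 12% of the $163,900 excess over $143,000 is $19,668 ≥ base, so the credit is $0. total $9,225 + $0 = $9,225
Difference: |$7,405 − $9,225| = $1,820.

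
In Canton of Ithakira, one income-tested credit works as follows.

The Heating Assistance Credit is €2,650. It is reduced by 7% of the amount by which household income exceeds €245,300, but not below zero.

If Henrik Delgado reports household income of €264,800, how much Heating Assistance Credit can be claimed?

Heating Assistance Credit: 7% of the €19,500 excess over €245,300 is €1,365; credit = €2,650 − €1,365 = €1,285.

€1,285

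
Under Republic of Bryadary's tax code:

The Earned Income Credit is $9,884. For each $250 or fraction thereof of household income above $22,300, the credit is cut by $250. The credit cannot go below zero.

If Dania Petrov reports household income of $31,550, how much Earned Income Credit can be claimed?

Earned Income Credit: income exceeds $22,300 by $9,250, which is 37 full-or-partial $250 increments; reduction = 37 × $250 = $9,250, leaving $634.

$634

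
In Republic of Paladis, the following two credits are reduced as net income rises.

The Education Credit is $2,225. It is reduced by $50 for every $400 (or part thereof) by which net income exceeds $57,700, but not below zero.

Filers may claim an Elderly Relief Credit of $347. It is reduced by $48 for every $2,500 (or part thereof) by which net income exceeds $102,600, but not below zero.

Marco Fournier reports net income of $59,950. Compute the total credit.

$2,272

Education Credit: income exceeds $57,700 by $2,250, which is 6 full-or-partial $400 increments; reduction = 6 × $50 = $300, leaving $1,925.
Elderly Relief Credit: $59,950 is at or below the $102,600 threshold, so the full $347 applies.
Total: $1,925 + $347 = $2,272.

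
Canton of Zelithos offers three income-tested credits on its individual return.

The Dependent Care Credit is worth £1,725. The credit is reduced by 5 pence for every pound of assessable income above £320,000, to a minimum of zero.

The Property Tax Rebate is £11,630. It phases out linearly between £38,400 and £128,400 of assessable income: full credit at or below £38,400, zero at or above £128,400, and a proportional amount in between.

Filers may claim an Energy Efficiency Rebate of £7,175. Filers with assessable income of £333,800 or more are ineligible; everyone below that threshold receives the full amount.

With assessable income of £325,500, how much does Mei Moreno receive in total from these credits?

Dependent Care Credit: 5% of the £5,500 excess over £320,000 is £275; credit = £1,725 − £275 = £1,450.
Property Tax Rebate: £325,500 is at or above £128,400, so the credit is £0.
Energy Efficiency Rebate: £325,500 is below the £333,800 cutoff, so the full £7,175 applies.
Total: £1,450 + £0 + £7,175 = £8,625.

£8,625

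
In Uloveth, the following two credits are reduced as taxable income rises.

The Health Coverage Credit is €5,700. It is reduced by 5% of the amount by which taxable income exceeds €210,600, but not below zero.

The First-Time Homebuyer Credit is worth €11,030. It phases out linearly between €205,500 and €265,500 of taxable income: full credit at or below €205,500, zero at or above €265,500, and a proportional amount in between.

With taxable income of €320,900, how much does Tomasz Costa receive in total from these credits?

€185

Health Coverage Credit: 5% of the €110,300 excess over €210,600 is €5,515; credit = €5,700 − €5,515 = €185.
First-Time Homebuyer Credit: €320,900 is at or above €265,500, so the credit is €0.
Total: €185 + €0 = €185.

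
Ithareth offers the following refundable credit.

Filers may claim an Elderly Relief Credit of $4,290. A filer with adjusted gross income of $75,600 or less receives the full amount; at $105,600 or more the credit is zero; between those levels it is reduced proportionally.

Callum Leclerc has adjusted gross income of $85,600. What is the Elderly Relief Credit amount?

Elderly Relief Credit: $85,600 is $10,000 into a $30,000 phase-out range, leaving 20,000/30,000 of the credit: $4,290 × 20,000/30,000 = $2,860.

$2,860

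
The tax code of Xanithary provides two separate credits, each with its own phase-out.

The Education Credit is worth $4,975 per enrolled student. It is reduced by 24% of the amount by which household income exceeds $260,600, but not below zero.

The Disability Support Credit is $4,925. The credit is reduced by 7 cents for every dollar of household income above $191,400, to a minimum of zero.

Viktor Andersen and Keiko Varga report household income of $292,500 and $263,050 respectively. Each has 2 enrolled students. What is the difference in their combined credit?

$7,068

Viktor ($292,500): Education Credit: base = 2 × $4,975 = $9,950. 24% of the $31,900 excess over $260,600 is $7,656; credit = $9,950 − $7,656 = $2,294. Disability Support Credit: 7% of the $101,100 excess over $191,400 is $7,077 ≥ base, so the credit is $0. total $2,294 + $0 = $2,294
Keiko ($263,050): Education Credit: base = 2 × $4,975 = $9,950. 24% of the $2,450 excess over $260,600 is $588; credit = $9,950 − $588 = $9,362. Disability Support Credit: 7% of the $71,650 excess over $191,400 is $5,015.50 ≥ base, so the credit is $0. total $9,362 + $0 = $9,362
Difference: |$2,294 − $9,362| = $7,068.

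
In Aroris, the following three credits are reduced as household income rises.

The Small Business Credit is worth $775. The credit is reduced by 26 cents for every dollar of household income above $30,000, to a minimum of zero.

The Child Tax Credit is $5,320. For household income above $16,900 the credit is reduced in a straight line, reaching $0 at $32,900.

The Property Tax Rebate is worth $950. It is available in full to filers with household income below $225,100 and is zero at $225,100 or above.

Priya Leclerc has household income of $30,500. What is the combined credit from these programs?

$2,393

Small Business Credit: 26% of the $500 excess over $30,000 is $130; credit = $775 − $130 = $645.
Child Tax Credit: $30,500 is $13,600 into a $16,000 phase-out range, leaving 2,400/16,000 of the credit: $5,320 × 2,400/16,000 = $798.
Property Tax Rebate: $30,500 is below the $225,100 cutoff, so the full $950 applies.
Total: $645 + $798 + $950 = $2,393.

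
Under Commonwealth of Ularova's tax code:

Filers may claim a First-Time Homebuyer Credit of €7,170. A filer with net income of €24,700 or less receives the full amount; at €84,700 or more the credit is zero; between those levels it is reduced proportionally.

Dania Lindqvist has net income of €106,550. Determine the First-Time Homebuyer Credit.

First-Time Homebuyer Credit: €106,550 is at or above €84,700, so the credit is €0.

€0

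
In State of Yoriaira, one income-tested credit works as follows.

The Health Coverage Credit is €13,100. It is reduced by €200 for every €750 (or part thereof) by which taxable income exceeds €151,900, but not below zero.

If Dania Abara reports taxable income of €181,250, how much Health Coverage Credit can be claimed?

Health Coverage Credit: income exceeds €151,900 by €29,350, which is 40 full-or-partial €750 increments; reduction = 40 × €200 = €8,000, leaving €5,100.

€5,100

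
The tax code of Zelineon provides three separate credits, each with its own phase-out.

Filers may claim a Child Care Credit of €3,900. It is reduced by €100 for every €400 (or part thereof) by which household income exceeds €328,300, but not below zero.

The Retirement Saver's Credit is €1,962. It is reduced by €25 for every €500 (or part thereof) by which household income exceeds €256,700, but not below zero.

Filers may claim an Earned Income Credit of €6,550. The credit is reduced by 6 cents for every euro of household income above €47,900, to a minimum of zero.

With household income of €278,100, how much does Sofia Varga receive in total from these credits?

Child Care Credit: €278,100 is at or below the €328,300 threshold, so the full €3,900 applies.
Retirement Saver's Credit: income exceeds €256,700 by €21,400, which is 43 full-or-partial €500 increments; reduction = 43 × €25 = €1,075, leaving €887.
Earned Income Credit: 6% of the €230,200 excess over €47,900 is €13,812 ≥ base, so the credit is €0.
Total: €3,900 + €887 + €0 = €4,787.

€4,787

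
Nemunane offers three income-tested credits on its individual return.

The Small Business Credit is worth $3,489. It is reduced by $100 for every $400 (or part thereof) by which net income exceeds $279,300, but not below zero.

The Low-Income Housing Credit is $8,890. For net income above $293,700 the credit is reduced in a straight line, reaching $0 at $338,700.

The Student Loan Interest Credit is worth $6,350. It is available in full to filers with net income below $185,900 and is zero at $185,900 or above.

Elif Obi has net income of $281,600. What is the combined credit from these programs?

$11,779

Small Business Credit: income exceeds $279,300 by $2,300, which is 6 full-or-partial $400 increments; reduction = 6 × $100 = $600, leaving $2,889.
Low-Income Housing Credit: $281,600 is at or below the $293,700 threshold, so the full $8,890 applies.
Student Loan Interest Credit: $281,600 meets or exceeds the $185,900 cutoff, so the credit is $0.
Total: $2,889 + $8,890 + $0 = $11,779.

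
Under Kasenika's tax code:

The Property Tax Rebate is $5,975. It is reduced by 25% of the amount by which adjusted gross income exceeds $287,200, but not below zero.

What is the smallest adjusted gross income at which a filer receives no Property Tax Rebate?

The credit falls by 25% of each dollar above $287,200, so it reaches zero when the excess is $5,975 / 25% = $23,900: income = $287,200 + $23,900 = $311,100.

$311,100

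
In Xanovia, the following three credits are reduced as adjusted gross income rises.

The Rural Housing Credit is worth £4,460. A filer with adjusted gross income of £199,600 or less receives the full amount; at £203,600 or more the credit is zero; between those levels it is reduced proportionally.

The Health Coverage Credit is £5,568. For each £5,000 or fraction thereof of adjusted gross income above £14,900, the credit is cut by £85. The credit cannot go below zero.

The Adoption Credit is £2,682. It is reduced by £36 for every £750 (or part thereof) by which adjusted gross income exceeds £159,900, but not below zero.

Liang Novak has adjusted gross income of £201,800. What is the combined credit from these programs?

Rural Housing Credit: £201,800 is £2,200 into a £4,000 phase-out range, leaving 1,800/4,000 of the credit: £4,460 × 1,800/4,000 = £2,007.
Health Coverage Credit: income exceeds £14,900 by £186,900, which is 38 full-or-partial £5,000 increments; reduction = 38 × £85 = £3,230, leaving £2,338.
Adoption Credit: income exceeds £159,900 by £41,900, which is 56 full-or-partial £750 increments; reduction = 56 × £36 = £2,016, leaving £666.
Total: £2,007 + £2,338 + £666 = £5,011.

£5,011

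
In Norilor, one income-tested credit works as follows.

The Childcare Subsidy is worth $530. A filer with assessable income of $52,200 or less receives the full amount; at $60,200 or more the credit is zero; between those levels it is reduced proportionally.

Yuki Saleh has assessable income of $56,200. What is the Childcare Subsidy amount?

$265

Childcare Subsidy: $56,200 is $4,000 into a $8,000 phase-out range, leaving 4,000/8,000 of the credit: $530 × 4,000/8,000 = $265.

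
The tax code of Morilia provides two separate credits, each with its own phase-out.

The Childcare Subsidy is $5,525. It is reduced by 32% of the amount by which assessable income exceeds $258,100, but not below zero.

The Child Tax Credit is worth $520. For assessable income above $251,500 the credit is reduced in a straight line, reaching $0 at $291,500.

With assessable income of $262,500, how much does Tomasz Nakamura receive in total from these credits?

$4,494

Childcare Subsidy: 32% of the $4,400 excess over $258,100 is $1,408; credit = $5,525 − $1,408 = $4,117.
Child Tax Credit: $262,500 is $11,000 into a $40,000 phase-out range, leaving 29,000/40,000 of the credit: $520 × 29,000/40,000 = $377.
Total: $4,117 + $377 = $4,494.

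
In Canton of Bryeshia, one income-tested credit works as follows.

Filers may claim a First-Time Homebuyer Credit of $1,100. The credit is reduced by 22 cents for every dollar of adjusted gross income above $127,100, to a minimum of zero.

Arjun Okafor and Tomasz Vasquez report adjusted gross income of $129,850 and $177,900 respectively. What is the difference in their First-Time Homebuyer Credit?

$495

Arjun ($129,850): First-Time Homebuyer Credit: 22% of the $2,750 excess over $127,100 is $605; credit = $1,100 − $605 = $495.
Tomasz ($177,900): First-Time Homebuyer Credit: 22% of the $50,800 excess over $127,100 is $11,176 ≥ base, so the credit is $0.
Difference: |$495 − $0| = $495.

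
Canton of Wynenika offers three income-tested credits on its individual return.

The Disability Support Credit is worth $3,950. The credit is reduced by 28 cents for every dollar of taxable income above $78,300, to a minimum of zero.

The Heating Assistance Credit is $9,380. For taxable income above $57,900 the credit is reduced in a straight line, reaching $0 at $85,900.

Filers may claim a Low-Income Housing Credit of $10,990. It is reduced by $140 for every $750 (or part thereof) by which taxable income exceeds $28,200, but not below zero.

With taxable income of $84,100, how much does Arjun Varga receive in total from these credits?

$3,419

Disability Support Credit: 28% of the $5,800 excess over $78,300 is $1,624; credit = $3,950 − $1,624 = $2,326.
Heating Assistance Credit: $84,100 is $26,200 into a $28,000 phase-out range, leaving 1,800/28,000 of the credit: $9,380 × 1,800/28,000 = $603.
Low-Income Housing Credit: income exceeds $28,200 by $55,900, which is 75 full-or-partial $750 increments; reduction = 75 × $140 = $10,500, leaving $490.
Total: $2,326 + $603 + $490 = $3,419.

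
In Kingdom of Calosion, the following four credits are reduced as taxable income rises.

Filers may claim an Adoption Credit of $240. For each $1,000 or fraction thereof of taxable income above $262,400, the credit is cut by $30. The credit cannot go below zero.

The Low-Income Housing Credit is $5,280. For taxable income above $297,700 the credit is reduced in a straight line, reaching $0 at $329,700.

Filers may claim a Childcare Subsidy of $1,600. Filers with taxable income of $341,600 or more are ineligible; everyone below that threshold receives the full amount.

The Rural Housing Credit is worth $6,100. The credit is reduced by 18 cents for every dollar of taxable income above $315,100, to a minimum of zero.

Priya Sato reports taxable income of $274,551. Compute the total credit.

$12,980

Adoption Credit: income exceeds $262,400 by $12,151 → 13 increments × $30 = $390 ≥ base, so the credit is $0.
Low-Income Housing Credit: $274,551 is at or below the $297,700 threshold, so the full $5,280 applies.
Childcare Subsidy: $274,551 is below the $341,600 cutoff, so the full $1,600 applies.
Rural Housing Credit: $274,551 is at or below the $315,100 threshold, so the full $6,100 applies.
Total: $0 + $5,280 + $1,600 + $6,100 = $12,980.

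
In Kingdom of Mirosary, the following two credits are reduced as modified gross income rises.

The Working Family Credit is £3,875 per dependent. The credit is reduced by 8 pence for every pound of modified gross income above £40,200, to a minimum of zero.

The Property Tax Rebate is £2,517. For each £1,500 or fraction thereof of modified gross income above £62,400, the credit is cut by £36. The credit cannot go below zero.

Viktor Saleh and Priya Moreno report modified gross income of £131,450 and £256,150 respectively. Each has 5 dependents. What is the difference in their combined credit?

Viktor (£131,450): Working Family Credit: base = 5 × £3,875 = £19,375. 8% of the £91,250 excess over £40,200 is £7,300; credit = £19,375 − £7,300 = £12,075. Property Tax Rebate: income exceeds £62,400 by £69,050, which is 47 full-or-partial £1,500 increments; reduction = 47 × £36 = £1,692, leaving £825. total £12,075 + £825 = £12,900
Priya (£256,150): Working Family Credit: base = 5 × £3,875 = £19,375. 8% of the £215,950 excess over £40,200 is £17,276; credit = £19,375 − £17,276 = £2,099. Property Tax Rebate: income exceeds £62,400 by £193,750 → 130 increments × £36 = £4,680 ≥ base, so the credit is £0. total £2,099 + £0 = £2,099
Difference: |£12,900 − £2,099| = £10,801.

£10,801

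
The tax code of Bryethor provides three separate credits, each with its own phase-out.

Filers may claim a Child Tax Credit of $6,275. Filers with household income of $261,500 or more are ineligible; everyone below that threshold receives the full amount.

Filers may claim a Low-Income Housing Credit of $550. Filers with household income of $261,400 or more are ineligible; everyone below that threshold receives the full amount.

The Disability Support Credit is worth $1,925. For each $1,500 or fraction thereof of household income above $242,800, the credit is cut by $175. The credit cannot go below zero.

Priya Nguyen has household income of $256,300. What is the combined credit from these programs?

Child Tax Credit: $256,300 is below the $261,500 cutoff, so the full $6,275 applies.
Low-Income Housing Credit: $256,300 is below the $261,400 cutoff, so the full $550 applies.
Disability Support Credit: income exceeds $242,800 by $13,500, which is 9 full-or-partial $1,500 increments; reduction = 9 × $175 = $1,575, leaving $350.
Total: $6,275 + $550 + $350 = $7,175.

$7,175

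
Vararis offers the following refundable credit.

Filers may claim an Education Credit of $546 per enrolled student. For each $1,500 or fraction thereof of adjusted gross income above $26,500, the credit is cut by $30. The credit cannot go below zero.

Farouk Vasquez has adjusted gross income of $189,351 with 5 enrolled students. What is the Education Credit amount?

Education Credit: base = 5 × $546 = $2,730. income exceeds $26,500 by $162,851 → 109 increments × $30 = $3,270 ≥ base, so the credit is $0.

$0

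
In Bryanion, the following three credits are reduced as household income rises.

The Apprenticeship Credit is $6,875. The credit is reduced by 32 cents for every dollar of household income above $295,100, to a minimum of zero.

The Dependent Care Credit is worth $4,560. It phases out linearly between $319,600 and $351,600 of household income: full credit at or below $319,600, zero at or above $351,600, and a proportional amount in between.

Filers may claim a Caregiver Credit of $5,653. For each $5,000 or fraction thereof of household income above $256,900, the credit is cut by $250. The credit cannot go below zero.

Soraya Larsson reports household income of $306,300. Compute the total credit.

Apprenticeship Credit: 32% of the $11,200 excess over $295,100 is $3,584; credit = $6,875 − $3,584 = $3,291.
Dependent Care Credit: $306,300 is at or below the $319,600 threshold, so the full $4,560 applies.
Caregiver Credit: income exceeds $256,900 by $49,400, which is 10 full-or-partial $5,000 increments; reduction = 10 × $250 = $2,500, leaving $3,153.
Total: $3,291 + $4,560 + $3,153 = $11,004.

$11,004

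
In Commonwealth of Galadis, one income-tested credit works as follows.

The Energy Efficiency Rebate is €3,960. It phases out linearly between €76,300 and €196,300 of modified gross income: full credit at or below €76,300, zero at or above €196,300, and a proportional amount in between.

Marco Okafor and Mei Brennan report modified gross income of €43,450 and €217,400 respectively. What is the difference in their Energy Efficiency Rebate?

Marco (€43,450): Energy Efficiency Rebate: €43,450 is at or below the €76,300 threshold, so the full €3,960 applies.
Mei (€217,400): Energy Efficiency Rebate: €217,400 is at or above €196,300, so the credit is €0.
Difference: |€3,960 − €0| = €3,960.

€3,960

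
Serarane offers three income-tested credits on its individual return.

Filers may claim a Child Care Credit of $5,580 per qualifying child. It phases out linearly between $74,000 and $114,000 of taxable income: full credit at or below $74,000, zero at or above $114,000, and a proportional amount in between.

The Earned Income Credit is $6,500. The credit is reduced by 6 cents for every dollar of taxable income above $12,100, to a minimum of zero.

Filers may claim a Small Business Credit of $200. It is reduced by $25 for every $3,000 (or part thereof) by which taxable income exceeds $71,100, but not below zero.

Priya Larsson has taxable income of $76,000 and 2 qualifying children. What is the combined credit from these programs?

$13,418

Child Care Credit: base = 2 × $5,580 = $11,160. $76,000 is $2,000 into a $40,000 phase-out range, leaving 38,000/40,000 of the credit: $11,160 × 38,000/40,000 = $10,602.
Earned Income Credit: 6% of the $63,900 excess over $12,100 is $3,834; credit = $6,500 − $3,834 = $2,666.
Small Business Credit: income exceeds $71,100 by $4,900, which is 2 full-or-partial $3,000 increments; reduction = 2 × $25 = $50, leaving $150.
Total: $10,602 + $2,666 + $150 = $13,418.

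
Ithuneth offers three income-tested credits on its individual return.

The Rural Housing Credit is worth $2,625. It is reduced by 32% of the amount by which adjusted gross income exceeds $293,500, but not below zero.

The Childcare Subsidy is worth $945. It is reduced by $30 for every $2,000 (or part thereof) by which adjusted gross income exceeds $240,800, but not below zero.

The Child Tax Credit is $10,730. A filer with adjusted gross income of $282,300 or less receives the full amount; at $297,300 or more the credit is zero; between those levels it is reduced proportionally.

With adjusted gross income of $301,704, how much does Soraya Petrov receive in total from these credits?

Rural Housing Credit: 32% of the $8,204 excess over $293,500 is $2,625.28 ≥ base, so the credit is $0.
Childcare Subsidy: income exceeds $240,800 by $60,904, which is 31 full-or-partial $2,000 increments; reduction = 31 × $30 = $930, leaving $15.
Child Tax Credit: $301,704 is at or above $297,300, so the credit is $0.
Total: $0 + $15 + $0 = $15.

$15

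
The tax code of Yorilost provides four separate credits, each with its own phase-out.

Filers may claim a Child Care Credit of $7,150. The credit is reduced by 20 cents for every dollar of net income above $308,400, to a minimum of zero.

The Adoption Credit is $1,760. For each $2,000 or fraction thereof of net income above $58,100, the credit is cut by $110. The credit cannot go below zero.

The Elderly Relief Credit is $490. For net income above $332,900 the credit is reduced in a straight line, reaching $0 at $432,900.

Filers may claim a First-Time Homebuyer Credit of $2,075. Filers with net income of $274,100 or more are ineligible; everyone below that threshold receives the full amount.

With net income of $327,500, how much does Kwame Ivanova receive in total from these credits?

Child Care Credit: 20% of the $19,100 excess over $308,400 is $3,820; credit = $7,150 − $3,820 = $3,330.
Adoption Credit: income exceeds $58,100 by $269,400 → 135 increments × $110 = $14,850 ≥ base, so the credit is $0.
Elderly Relief Credit: $327,500 is at or below the $332,900 threshold, so the full $490 applies.
First-Time Homebuyer Credit: $327,500 meets or exceeds the $274,100 cutoff, so the credit is $0.
Total: $3,330 + $0 + $490 + $0 = $3,820.

$3,820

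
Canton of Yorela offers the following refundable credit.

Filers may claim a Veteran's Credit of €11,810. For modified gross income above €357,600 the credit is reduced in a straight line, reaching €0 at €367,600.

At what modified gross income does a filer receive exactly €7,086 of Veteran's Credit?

€7,086 is 7,086/11,810 of the full €11,810, so 4,724/11,810 of the €10,000 range has been used: income = €357,600 + €10,000 × 4,724/11,810 = €361,600.

€361,600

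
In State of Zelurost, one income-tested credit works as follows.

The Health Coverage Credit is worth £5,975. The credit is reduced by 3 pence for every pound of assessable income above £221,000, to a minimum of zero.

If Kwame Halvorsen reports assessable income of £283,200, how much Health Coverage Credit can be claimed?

£4,109

Health Coverage Credit: 3% of the £62,200 excess over £221,000 is £1,866; credit = £5,975 − £1,866 = £4,109.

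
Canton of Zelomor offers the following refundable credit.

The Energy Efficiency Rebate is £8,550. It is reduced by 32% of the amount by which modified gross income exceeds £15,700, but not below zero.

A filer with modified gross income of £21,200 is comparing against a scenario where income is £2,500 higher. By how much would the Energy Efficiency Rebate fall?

£800

At £21,200 — 32% of the £5,500 excess over £15,700 is £1,760; credit = £8,550 − £1,760 = £6,790.
At £23,700 — 32% of the £8,000 excess over £15,700 is £2,560; credit = £8,550 − £2,560 = £5,990.
Lost: £6,790 − £5,990 = £800.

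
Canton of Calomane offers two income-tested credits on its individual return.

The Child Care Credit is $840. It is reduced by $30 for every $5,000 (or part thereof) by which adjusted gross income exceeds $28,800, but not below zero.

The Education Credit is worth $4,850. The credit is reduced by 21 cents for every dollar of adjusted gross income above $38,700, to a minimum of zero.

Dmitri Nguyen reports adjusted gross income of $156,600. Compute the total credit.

$60

Child Care Credit: income exceeds $28,800 by $127,800, which is 26 full-or-partial $5,000 increments; reduction = 26 × $30 = $780, leaving $60.
Education Credit: 21% of the $117,900 excess over $38,700 is $24,759 ≥ base, so the credit is $0.
Total: $60 + $0 = $60.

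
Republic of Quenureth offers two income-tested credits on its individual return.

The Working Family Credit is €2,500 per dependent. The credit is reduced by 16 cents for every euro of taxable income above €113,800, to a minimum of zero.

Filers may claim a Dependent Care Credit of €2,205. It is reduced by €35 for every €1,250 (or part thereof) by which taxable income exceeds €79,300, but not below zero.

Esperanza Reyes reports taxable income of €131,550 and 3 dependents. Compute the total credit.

€5,395

Working Family Credit: base = 3 × €2,500 = €7,500. 16% of the €17,750 excess over €113,800 is €2,840; credit = €7,500 − €2,840 = €4,660.
Dependent Care Credit: income exceeds €79,300 by €52,250, which is 42 full-or-partial €1,250 increments; reduction = 42 × €35 = €1,470, leaving €735.
Total: €4,660 + €735 = €5,395.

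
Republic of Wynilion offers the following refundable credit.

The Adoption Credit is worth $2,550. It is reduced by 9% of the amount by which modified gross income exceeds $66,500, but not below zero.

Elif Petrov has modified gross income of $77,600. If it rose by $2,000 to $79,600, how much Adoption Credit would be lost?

$180

At $77,600 — 9% of the $11,100 excess over $66,500 is $999; credit = $2,550 − $999 = $1,551.
At $79,600 — 9% of the $13,100 excess over $66,500 is $1,179; credit = $2,550 − $1,179 = $1,371.
Lost: $1,551 − $1,371 = $180.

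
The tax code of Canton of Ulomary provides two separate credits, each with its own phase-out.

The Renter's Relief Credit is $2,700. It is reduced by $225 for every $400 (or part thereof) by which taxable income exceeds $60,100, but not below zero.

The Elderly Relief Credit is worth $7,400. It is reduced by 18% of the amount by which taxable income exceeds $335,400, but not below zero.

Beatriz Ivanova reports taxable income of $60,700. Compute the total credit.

Renter's Relief Credit: income exceeds $60,100 by $600, which is 2 full-or-partial $400 increments; reduction = 2 × $225 = $450, leaving $2,250.
Elderly Relief Credit: $60,700 is at or below the $335,400 threshold, so the full $7,400 applies.
Total: $2,250 + $7,400 = $9,650.

$9,650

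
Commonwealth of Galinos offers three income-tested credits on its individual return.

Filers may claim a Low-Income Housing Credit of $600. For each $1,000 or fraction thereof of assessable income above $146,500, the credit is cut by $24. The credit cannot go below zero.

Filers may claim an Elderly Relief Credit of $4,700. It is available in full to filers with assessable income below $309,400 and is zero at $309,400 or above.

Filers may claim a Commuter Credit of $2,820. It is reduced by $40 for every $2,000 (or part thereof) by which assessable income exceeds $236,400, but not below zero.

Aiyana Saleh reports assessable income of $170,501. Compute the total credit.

$7,520

Low-Income Housing Credit: income exceeds $146,500 by $24,001 → 25 increments × $24 = $600 ≥ base, so the credit is $0.
Elderly Relief Credit: $170,501 is below the $309,400 cutoff, so the full $4,700 applies.
Commuter Credit: $170,501 is at or below the $236,400 threshold, so the full $2,820 applies.
Total: $0 + $4,700 + $2,820 = $7,520.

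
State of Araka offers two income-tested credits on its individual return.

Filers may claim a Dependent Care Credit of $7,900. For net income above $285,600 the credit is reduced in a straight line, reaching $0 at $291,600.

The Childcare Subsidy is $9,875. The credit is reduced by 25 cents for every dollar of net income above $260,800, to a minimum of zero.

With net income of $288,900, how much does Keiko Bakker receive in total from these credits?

Dependent Care Credit: $288,900 is $3,300 into a $6,000 phase-out range, leaving 2,700/6,000 of the credit: $7,900 × 2,700/6,000 = $3,555.
Childcare Subsidy: 25% of the $28,100 excess over $260,800 is $7,025; credit = $9,875 − $7,025 = $2,850.
Total: $3,555 + $2,850 = $6,405.

$6,405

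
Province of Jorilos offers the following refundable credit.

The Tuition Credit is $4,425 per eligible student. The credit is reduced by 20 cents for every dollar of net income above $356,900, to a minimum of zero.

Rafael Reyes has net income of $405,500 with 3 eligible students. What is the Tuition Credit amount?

Tuition Credit: base = 3 × $4,425 = $13,275. 20% of the $48,600 excess over $356,900 is $9,720; credit = $13,275 − $9,720 = $3,555.

$3,555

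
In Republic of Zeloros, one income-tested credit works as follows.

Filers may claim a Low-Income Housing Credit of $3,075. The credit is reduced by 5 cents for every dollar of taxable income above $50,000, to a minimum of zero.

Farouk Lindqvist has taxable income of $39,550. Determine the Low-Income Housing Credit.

Low-Income Housing Credit: $39,550 is at or below the $50,000 threshold, so the full $3,075 applies.

$3,075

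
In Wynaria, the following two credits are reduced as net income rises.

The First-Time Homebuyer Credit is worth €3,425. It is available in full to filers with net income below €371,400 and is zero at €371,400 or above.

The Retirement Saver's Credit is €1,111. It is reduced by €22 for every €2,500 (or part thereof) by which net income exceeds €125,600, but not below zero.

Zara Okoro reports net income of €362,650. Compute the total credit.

First-Time Homebuyer Credit: €362,650 is below the €371,400 cutoff, so the full €3,425 applies.
Retirement Saver's Credit: income exceeds €125,600 by €237,050 → 95 increments × €22 = €2,090 ≥ base, so the credit is €0.
Total: €3,425 + €0 = €3,425.

€3,425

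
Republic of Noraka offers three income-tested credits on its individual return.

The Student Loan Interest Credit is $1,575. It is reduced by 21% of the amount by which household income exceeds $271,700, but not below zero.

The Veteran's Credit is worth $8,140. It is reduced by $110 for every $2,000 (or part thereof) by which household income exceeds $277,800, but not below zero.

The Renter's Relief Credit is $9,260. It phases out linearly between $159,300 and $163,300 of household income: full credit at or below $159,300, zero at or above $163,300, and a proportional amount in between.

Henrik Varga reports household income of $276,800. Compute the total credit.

$8,644

Student Loan Interest Credit: 21% of the $5,100 excess over $271,700 is $1,071; credit = $1,575 − $1,071 = $504.
Veteran's Credit: $276,800 is at or below the $277,800 threshold, so the full $8,140 applies.
Renter's Relief Credit: $276,800 is at or above $163,300, so the credit is $0.
Total: $504 + $8,140 + $0 = $8,644.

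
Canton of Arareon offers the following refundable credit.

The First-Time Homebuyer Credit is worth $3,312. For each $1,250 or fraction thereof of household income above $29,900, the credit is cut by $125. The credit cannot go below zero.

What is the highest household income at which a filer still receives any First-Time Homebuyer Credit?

After 26 increments the reduction is 26 × $125 = $3,250, leaving $62; one more increment wipes it out. Increment 26 ends at excess 26 × $1,250 = $32,500, so the highest qualifying income is $29,900 + $32,500 = $62,400.

$62,400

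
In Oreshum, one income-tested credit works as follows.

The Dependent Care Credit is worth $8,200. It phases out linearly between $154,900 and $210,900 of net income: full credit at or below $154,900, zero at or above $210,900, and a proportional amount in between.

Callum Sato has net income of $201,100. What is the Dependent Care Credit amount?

$1,435

Dependent Care Credit: $201,100 is $46,200 into a $56,000 phase-out range, leaving 9,800/56,000 of the credit: $8,200 × 9,800/56,000 = $1,435.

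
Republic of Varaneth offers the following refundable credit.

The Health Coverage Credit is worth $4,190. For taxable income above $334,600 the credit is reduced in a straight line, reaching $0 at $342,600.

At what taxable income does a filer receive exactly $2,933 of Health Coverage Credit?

$337,000

$2,933 is 2,933/4,190 of the full $4,190, so 1,257/4,190 of the $8,000 range has been used: income = $334,600 + $8,000 × 1,257/4,190 = $337,000.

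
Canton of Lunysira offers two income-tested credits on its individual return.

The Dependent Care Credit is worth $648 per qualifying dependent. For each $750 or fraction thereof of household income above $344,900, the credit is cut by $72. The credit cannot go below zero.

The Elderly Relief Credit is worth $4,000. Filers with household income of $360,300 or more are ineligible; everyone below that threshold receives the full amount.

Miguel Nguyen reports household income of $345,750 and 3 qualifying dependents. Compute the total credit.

$5,800

Dependent Care Credit: base = 3 × $648 = $1,944. income exceeds $344,900 by $850, which is 2 full-or-partial $750 increments; reduction = 2 × $72 = $144, leaving $1,800.
Elderly Relief Credit: $345,750 is below the $360,300 cutoff, so the full $4,000 applies.
Total: $1,800 + $4,000 = $5,800.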